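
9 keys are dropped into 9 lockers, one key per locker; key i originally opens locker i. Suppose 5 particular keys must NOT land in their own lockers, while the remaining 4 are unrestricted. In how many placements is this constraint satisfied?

Let A_j be the event that the j-th constrained one is fixed. By inclusion-exclusion over the 5 events:
Σ_{j=0}^{5} (-1)^j C(5,j)(9-j)!
= C(5,0)·9! - C(5,1)·8! + C(5,2)·7! - C(5,3)·6! + C(5,4)·5! - C(5,5)·4!
= 362880 - 201600 + 50400 - 7200 + 600 - 24
= 205056

205056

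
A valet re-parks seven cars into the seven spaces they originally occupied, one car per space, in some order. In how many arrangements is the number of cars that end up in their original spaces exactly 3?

315

Choose which 3 of the 7 are fixed: C(7,3) = 35.
The other 4 form a derangement: !4 = 9.
Total: 35 × 9 = 315.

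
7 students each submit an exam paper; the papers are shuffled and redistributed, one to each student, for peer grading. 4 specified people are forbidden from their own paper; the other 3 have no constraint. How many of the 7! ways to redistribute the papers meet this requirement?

2790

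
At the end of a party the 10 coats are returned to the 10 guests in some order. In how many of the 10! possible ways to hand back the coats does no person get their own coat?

1334961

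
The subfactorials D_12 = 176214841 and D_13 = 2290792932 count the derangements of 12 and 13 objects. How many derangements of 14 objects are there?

D_14 = (14-1)·(D_13 + D_12) = 13·(2290792932 + 176214841) = 13·2467007773 = 32071101049.

32071101049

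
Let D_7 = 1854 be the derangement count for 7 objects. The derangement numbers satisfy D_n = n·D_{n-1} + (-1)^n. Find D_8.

14833

D_8 = 8·1854 + 1 = 14833.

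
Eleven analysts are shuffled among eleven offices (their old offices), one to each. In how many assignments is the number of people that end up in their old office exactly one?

Choose which one of the 11 is fixed: C(11,1) = 11.
The remaining 10 must be deranged: !10 = 1334961.
Total: 11 × 1334961 = 14684571.

14684571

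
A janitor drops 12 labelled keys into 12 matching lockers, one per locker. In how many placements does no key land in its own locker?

!12 is the nearest integer to 12!/e.
12! = 479001600, and 479001600/e ≈ 176214840.93, so !12 = 176214841.

176214841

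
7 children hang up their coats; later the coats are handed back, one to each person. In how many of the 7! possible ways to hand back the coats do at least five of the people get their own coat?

# with exactly i fixed is C(7,i)·!(7-i); sum over i=5..7:
  i=5: C(7,5)·!2 = 21·1 = 21
  i=6: C(7,6)·!1 = 7·0 = 0
  i=7: C(7,7)·!0 = 1·1 = 1
Total = 22.

22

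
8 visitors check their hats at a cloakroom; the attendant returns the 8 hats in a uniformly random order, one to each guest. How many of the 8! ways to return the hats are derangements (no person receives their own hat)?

By inclusion-exclusion, !8 = Σ (-1)^k · 8!/k! for k=0..8
= 8! - 8!/1! + 8!/2! - 8!/3! + 8!/4! - 8!/5! + 8!/6! - 8!/7! + 8!/8!
= 40320 - 40320 + 20160 - 6720 + 1680 - 336 + 56 - 8 + 1
= 14833

14833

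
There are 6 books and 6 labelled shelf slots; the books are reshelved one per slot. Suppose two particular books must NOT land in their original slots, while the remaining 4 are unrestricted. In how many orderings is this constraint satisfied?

504

Let A_j be the event that the j-th constrained one is fixed. By inclusion-exclusion over the 2 events:
Σ_{j=0}^{2} (-1)^j C(2,j)(6-j)!
= C(2,0)·6! - C(2,1)·5! + C(2,2)·4!
= 720 - 240 + 24
= 504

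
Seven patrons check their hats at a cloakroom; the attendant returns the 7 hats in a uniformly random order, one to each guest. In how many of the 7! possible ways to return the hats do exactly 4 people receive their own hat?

Choose which 4 of the 7 are fixed: C(7,4) = 35.
The remaining 3 must be deranged: !3 = 2.
Total: 35 × 2 = 70.

70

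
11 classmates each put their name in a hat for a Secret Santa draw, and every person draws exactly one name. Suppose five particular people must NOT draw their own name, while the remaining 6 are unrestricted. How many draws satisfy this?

25022880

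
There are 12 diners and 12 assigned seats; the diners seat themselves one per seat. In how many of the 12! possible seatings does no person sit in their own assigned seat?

The subfactorial !12 = [12!/e] (nearest integer).
12! = 479001600, and 479001600/e ≈ 176214840.93, so !12 = 176214841.

176214841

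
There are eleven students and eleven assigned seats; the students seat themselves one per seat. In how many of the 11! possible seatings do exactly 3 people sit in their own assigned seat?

2447445

Choose which 3 of the 11 are fixed: C(11,3) = 165.
The remaining 8 must be deranged: !8 = 14833.
Total: 165 × 14833 = 2447445.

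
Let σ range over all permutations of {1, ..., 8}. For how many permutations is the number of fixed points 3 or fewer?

Sum C(8,i)·!(8-i) for i = 0..3:
  i=0: C(8,0)·!8 = 1·14833 = 14833
  i=1: C(8,1)·!7 = 8·1854 = 14832
  i=2: C(8,2)·!6 = 28·265 = 7420
  i=3: C(8,3)·!5 = 56·44 = 2464
Total = 39549.

39549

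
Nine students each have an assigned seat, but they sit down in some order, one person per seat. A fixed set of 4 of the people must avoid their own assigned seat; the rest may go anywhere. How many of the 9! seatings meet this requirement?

229080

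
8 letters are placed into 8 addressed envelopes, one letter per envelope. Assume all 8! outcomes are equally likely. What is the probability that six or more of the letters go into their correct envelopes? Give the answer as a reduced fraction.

29/40320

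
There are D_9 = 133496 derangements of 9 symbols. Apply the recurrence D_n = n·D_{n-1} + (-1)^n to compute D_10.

D_10 = 10·133496 + 1 = 1334961.

1334961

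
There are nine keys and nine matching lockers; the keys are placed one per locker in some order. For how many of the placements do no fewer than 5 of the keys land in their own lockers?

1339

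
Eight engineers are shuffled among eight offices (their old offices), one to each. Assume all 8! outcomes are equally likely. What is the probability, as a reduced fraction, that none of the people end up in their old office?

2119/5760

Favorable outcomes: !8 = 14833.
Total outcomes: 8! = 40320.
Probability = 14833/40320 = 2119/5760.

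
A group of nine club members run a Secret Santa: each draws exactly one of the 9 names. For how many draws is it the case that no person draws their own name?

The subfactorial !9 = [9!/e] (nearest integer).
9! = 362880, and 362880/e ≈ 133496.09, so !9 = 133496.

133496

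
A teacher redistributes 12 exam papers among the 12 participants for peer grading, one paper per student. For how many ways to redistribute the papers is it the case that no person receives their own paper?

176214841

The subfactorial !12 = [12!/e] (nearest integer).
12! = 479001600, and 479001600/e ≈ 176214840.93, so !12 = 176214841.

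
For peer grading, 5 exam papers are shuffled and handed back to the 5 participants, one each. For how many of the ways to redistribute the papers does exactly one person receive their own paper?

45

Pick the single fixed position: C(5,1) = 5 ways.
The other 4 form a derangement: !4 = 9.
Total: 5 × 9 = 45.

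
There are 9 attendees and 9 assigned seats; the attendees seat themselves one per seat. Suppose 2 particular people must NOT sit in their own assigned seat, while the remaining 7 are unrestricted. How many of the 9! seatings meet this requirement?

287280

Let A_j be the event that the j-th constrained one is fixed. By inclusion-exclusion over the 2 events:
Σ_{j=0}^{2} (-1)^j C(2,j)(9-j)!
= C(2,0)·9! - C(2,1)·8! + C(2,2)·7!
= 362880 - 80640 + 5040
= 287280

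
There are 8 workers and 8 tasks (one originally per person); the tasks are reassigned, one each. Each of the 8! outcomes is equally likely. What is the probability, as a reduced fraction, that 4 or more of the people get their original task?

Favorable outcomes: Σ_{i≥4} C(8,i)·!(8-i) = 70·9 + 56·2 + 28·1 + 8·0 + 1·1 = 771.
Total outcomes: 8! = 40320.
Probability = 771/40320 = 257/13440.

257/13440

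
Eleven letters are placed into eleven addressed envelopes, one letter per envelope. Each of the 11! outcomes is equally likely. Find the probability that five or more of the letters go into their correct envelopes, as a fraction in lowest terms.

73057/19958400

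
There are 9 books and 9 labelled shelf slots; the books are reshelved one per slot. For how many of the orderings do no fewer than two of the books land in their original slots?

95887

# with exactly i fixed is C(9,i)·!(9-i); sum over i=2..9:
  i=2: C(9,2)·!7 = 36·1854 = 66744
  i=3: C(9,3)·!6 = 84·265 = 22260
  i=4: C(9,4)·!5 = 126·44 = 5544
  i=5: C(9,5)·!4 = 126·9 = 1134
  i=6: C(9,6)·!3 = 84·2 = 168
  i=7: C(9,7)·!2 = 36·1 = 36
  i=8: C(9,8)·!1 = 9·0 = 0
  i=9: C(9,9)·!0 = 1·1 = 1
Total = 95887.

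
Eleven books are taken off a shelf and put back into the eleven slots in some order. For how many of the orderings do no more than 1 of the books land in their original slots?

29369141

# with exactly i fixed is C(11,i)·!(11-i); sum over i=0..1:
  i=0: C(11,0)·!11 = 1·14684570 = 14684570
  i=1: C(11,1)·!10 = 11·1334961 = 14684571
Total = 29369141.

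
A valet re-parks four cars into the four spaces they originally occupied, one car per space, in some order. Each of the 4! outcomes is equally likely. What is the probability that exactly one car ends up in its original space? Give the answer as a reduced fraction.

Favorable outcomes: C(4,1)·!3 = 4·2 = 8.
Total outcomes: 4! = 24.
Probability = 8/24 = 1/3.

1/3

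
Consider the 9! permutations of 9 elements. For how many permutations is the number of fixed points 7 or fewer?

362879

# with exactly i fixed is C(9,i)·!(9-i); sum over i=0..7:
  i=0: C(9,0)·!9 = 1·133496 = 133496
  i=1: C(9,1)·!8 = 9·14833 = 133497
  i=2: C(9,2)·!7 = 36·1854 = 66744
  i=3: C(9,3)·!6 = 84·265 = 22260
  i=4: C(9,4)·!5 = 126·44 = 5544
  i=5: C(9,5)·!4 = 126·9 = 1134
  i=6: C(9,6)·!3 = 84·2 = 168
  i=7: C(9,7)·!2 = 36·1 = 36
Total = 362879.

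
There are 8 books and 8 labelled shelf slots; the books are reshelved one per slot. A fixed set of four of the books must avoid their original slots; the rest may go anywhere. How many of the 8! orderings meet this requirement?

24024

Let A_j be the event that the j-th constrained one is fixed. By inclusion-exclusion over the 4 events:
Σ_{j=0}^{4} (-1)^j C(4,j)(8-j)!
= C(4,0)·8! - C(4,1)·7! + C(4,2)·6! - C(4,3)·5! + C(4,4)·4!
= 40320 - 20160 + 4320 - 480 + 24
= 24024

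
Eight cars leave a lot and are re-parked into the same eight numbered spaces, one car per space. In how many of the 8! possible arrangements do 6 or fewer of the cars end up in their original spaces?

40319

# with exactly i fixed is C(8,i)·!(8-i); sum over i=0..6:
  i=0: C(8,0)·!8 = 1·14833 = 14833
  i=1: C(8,1)·!7 = 8·1854 = 14832
  i=2: C(8,2)·!6 = 28·265 = 7420
  i=3: C(8,3)·!5 = 56·44 = 2464
  i=4: C(8,4)·!4 = 70·9 = 630
  i=5: C(8,5)·!3 = 56·2 = 112
  i=6: C(8,6)·!2 = 28·1 = 28
Total = 40319.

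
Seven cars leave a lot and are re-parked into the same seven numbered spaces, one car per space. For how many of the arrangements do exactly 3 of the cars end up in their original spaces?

Choose which 3 of the 7 are fixed: C(7,3) = 35.
The other 4 form a derangement: !4 = 9.
Total: 35 × 9 = 315.

315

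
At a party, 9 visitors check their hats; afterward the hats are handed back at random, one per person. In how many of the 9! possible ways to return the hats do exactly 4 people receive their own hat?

5544

Choose which 4 of the 9 are fixed: C(9,4) = 126.
The other 5 form a derangement: !5 = 44.
Total: 126 × 44 = 5544.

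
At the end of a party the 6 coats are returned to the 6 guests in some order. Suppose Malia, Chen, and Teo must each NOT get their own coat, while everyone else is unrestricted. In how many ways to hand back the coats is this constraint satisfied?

426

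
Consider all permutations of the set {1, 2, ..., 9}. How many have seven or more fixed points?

37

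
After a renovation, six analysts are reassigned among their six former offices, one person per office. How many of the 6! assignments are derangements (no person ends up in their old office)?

By inclusion-exclusion, !6 = Σ (-1)^k · 6!/k! for k=0..6
= 6! - 6!/1! + 6!/2! - 6!/3! + 6!/4! - 6!/5! + 6!/6!
= 720 - 720 + 360 - 120 + 30 - 6 + 1
= 265

265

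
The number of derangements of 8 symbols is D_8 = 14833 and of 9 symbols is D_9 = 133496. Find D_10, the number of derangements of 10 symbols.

1334961

D_10 = (10-1)·(D_9 + D_8) = 9·(133496 + 14833) = 9·148329 = 1334961.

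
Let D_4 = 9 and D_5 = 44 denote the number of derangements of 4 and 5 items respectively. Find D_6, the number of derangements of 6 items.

265

D_6 = (6-1)·(D_5 + D_4) = 5·(44 + 9) = 5·53 = 265.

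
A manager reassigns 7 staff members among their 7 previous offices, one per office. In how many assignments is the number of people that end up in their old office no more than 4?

Sum C(7,i)·!(7-i) for i = 0..4:
  i=0: C(7,0)·!7 = 1·1854 = 1854
  i=1: C(7,1)·!6 = 7·265 = 1855
  i=2: C(7,2)·!5 = 21·44 = 924
  i=3: C(7,3)·!4 = 35·9 = 315
  i=4: C(7,4)·!3 = 35·2 = 70
Total = 5018.

5018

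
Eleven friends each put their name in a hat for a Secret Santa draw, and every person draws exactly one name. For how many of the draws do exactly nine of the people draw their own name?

Choose which 9 of the 11 are fixed: C(11,9) = 55.
The other 2 form a derangement: !2 = 1.
Total: 55 × 1 = 55.

55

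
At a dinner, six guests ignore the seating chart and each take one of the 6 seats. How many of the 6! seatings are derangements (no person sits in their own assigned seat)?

Recurrence: !6 = 6·!5 + (-1)^6.
!6 = 6·44 + 1 = 265

265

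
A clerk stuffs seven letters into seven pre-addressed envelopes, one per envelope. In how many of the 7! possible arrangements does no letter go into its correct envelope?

1854

Use !n = n·!(n-1) + (-1)^n.
!7 = 7·265 - 1 = 1854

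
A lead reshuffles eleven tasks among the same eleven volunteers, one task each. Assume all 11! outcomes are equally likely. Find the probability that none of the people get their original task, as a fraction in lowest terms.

Favorable outcomes: !11 = 14684570.
Total outcomes: 11! = 39916800.
Probability = 14684570/39916800 = 1468457/3991680.

1468457/3991680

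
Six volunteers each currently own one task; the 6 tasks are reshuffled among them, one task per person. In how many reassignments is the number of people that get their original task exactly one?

264

Choose which one of the 6 is fixed: C(6,1) = 6.
The remaining 5 must be deranged: !5 = 44.
Total: 6 × 44 = 264.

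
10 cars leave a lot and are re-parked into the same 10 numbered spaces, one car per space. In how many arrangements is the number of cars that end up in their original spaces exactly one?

1334960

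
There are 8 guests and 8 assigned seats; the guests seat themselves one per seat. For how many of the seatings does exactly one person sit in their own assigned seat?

14832

Pick the single fixed position: C(8,1) = 8 ways.
The other 7 form a derangement: !7 = 1854.
Total: 8 × 1854 = 14832.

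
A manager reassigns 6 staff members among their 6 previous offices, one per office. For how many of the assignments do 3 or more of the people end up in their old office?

56

Sum C(6,i)·!(6-i) for i = 3..6:
  i=3: C(6,3)·!3 = 20·2 = 40
  i=4: C(6,4)·!2 = 15·1 = 15
  i=5: C(6,5)·!1 = 6·0 = 0
  i=6: C(6,6)·!0 = 1·1 = 1
Total = 56.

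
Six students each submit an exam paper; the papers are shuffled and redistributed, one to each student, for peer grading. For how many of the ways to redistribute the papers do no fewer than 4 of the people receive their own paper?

16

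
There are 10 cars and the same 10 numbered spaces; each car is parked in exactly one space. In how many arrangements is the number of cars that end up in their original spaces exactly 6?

Choose which 6 of the 10 are fixed: C(10,6) = 210.
The other 4 form a derangement: !4 = 9.
Total: 210 × 9 = 1890.

1890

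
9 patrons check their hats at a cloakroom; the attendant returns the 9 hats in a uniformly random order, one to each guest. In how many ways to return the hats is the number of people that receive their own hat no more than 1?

# with exactly i fixed is C(9,i)·!(9-i); sum over i=0..1:
  i=0: C(9,0)·!9 = 1·133496 = 133496
  i=1: C(9,1)·!8 = 9·14833 = 133497
Total = 266993.

266993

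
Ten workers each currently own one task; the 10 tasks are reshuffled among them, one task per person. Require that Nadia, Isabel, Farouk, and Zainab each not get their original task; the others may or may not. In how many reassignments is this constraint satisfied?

Let A_j be the event that the j-th constrained one is fixed. By inclusion-exclusion over the 4 events:
Σ_{j=0}^{4} (-1)^j C(4,j)(10-j)!
= C(4,0)·10! - C(4,1)·9! + C(4,2)·8! - C(4,3)·7! + C(4,4)·6!
= 3628800 - 1451520 + 241920 - 20160 + 720
= 2399760

2399760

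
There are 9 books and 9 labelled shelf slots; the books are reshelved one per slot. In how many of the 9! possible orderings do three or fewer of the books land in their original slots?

355997

# with exactly i fixed is C(9,i)·!(9-i); sum over i=0..3:
  i=0: C(9,0)·!9 = 1·133496 = 133496
  i=1: C(9,1)·!8 = 9·14833 = 133497
  i=2: C(9,2)·!7 = 36·1854 = 66744
  i=3: C(9,3)·!6 = 84·265 = 22260
Total = 355997.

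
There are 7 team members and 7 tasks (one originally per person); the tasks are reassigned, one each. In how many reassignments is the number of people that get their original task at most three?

4948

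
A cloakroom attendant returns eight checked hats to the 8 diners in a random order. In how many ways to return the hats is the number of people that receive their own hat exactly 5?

112

Choose which 5 of the 8 are fixed: C(8,5) = 56.
The other 3 form a derangement: !3 = 2.
Total: 56 × 2 = 112.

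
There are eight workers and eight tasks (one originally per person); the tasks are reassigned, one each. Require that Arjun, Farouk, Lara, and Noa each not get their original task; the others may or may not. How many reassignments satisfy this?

Let A_j be the event that the j-th constrained one is fixed. By inclusion-exclusion over the 4 events:
Σ_{j=0}^{4} (-1)^j C(4,j)(8-j)!
= C(4,0)·8! - C(4,1)·7! + C(4,2)·6! - C(4,3)·5! + C(4,4)·4!
= 40320 - 20160 + 4320 - 480 + 24
= 24024

24024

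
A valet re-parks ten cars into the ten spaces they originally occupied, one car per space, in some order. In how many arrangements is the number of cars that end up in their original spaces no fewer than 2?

958879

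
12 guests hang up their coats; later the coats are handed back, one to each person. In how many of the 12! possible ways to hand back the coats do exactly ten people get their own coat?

66

Choose which 10 of the 12 are fixed: C(12,10) = 66.
The remaining 2 must be deranged: !2 = 1.
Total: 66 × 1 = 66.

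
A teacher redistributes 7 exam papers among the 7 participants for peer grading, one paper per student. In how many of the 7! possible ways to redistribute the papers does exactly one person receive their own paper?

Pick the single fixed position: C(7,1) = 7 ways.
The remaining 6 must be deranged: !6 = 265.
Total: 7 × 265 = 1855.

1855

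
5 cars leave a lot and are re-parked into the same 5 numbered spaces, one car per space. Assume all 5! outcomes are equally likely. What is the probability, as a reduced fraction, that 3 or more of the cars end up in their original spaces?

11/120

Favorable outcomes: Σ_{i≥3} C(5,i)·!(5-i) = 10·1 + 5·0 + 1·1 = 11.
Total outcomes: 5! = 120.
Probability = 11/120 = 11/120.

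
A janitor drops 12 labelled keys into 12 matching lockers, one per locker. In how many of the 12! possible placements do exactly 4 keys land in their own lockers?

7342335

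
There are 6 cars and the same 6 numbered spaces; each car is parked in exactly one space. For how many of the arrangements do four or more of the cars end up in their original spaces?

Sum C(6,i)·!(6-i) for i = 4..6:
  i=4: C(6,4)·!2 = 15·1 = 15
  i=5: C(6,5)·!1 = 6·0 = 0
  i=6: C(6,6)·!0 = 1·1 = 1
Total = 16.

16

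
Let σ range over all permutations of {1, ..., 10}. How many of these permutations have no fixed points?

Use !n = n·!(n-1) + (-1)^n.
!10 = 10·133496 + 1 = 1334961

1334961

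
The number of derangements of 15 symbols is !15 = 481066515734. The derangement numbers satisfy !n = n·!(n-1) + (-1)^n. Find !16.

7697064251745

!16 = 16·481066515734 + 1 = 7697064251745.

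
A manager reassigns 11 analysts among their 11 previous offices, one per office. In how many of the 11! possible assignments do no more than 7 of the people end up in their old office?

39916414

Sum C(11,i)·!(11-i) for i = 0..7:
  i=0: C(11,0)·!11 = 1·14684570 = 14684570
  i=1: C(11,1)·!10 = 11·1334961 = 14684571
  i=2: C(11,2)·!9 = 55·133496 = 7342280
  i=3: C(11,3)·!8 = 165·14833 = 2447445
  i=4: C(11,4)·!7 = 330·1854 = 611820
  i=5: C(11,5)·!6 = 462·265 = 122430
  i=6: C(11,6)·!5 = 462·44 = 20328
  i=7: C(11,7)·!4 = 330·9 = 2970
Total = 39916414.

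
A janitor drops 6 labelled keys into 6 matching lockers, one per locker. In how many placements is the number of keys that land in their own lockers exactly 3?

40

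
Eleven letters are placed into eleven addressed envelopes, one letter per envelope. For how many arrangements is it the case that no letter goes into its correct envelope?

14684570

!11 is the nearest integer to 11!/e.
11! = 39916800, and 39916800/e ≈ 14684570.08, so !11 = 14684570.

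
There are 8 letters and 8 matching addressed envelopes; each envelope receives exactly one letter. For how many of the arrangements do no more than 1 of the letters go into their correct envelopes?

# with exactly i fixed is C(8,i)·!(8-i); sum over i=0..1:
  i=0: C(8,0)·!8 = 1·14833 = 14833
  i=1: C(8,1)·!7 = 8·1854 = 14832
Total = 29665.

29665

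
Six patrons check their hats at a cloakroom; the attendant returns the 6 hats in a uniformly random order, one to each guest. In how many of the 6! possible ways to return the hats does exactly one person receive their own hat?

Choose which one of the 6 is fixed: C(6,1) = 6.
The other 5 form a derangement: !5 = 44.
Total: 6 × 44 = 264.

264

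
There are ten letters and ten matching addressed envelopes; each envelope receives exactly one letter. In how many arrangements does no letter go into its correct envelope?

1334961

The number of derangements of 10 is !10 = Σ_{k=0}^{10} (-1)^k·10!/k!
= 10! - 10!/1! + 10!/2! - 10!/3! + 10!/4! - 10!/5! + 10!/6! - 10!/7! + 10!/8! - 10!/9! + 10!/10!
= 3628800 - 3628800 + 1814400 - 604800 + 151200 - 30240 + 5040 - 720 + 90 - 10 + 1
= 1334961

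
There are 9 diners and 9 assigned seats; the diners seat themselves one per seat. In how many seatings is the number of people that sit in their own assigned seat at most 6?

362843

# with exactly i fixed is C(9,i)·!(9-i); sum over i=0..6:
  i=0: C(9,0)·!9 = 1·133496 = 133496
  i=1: C(9,1)·!8 = 9·14833 = 133497
  i=2: C(9,2)·!7 = 36·1854 = 66744
  i=3: C(9,3)·!6 = 84·265 = 22260
  i=4: C(9,4)·!5 = 126·44 = 5544
  i=5: C(9,5)·!4 = 126·9 = 1134
  i=6: C(9,6)·!3 = 84·2 = 168
Total = 362843.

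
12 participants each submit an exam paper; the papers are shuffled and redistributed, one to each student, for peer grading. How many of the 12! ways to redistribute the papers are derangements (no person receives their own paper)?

The number of derangements of 12 is !12 = Σ_{k=0}^{12} (-1)^k·12!/k!
= 12! - 12!/1! + 12!/2! - 12!/3! + 12!/4! - 12!/5! + 12!/6! - 12!/7! + 12!/8! - 12!/9! + 12!/10! - 12!/11! + 12!/12!
= 479001600 - 479001600 + 239500800 - 79833600 + 19958400 - 3991680 + 665280 - 95040 + 11880 - 1320 + 132 - 12 + 1
= 176214841

176214841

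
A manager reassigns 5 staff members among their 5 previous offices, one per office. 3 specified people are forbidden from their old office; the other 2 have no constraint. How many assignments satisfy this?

64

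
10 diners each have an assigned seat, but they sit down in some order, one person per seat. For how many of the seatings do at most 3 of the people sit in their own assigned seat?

Sum C(10,i)·!(10-i) for i = 0..3:
  i=0: C(10,0)·!10 = 1·1334961 = 1334961
  i=1: C(10,1)·!9 = 10·133496 = 1334960
  i=2: C(10,2)·!8 = 45·14833 = 667485
  i=3: C(10,3)·!7 = 120·1854 = 222480
Total = 3559886.

3559886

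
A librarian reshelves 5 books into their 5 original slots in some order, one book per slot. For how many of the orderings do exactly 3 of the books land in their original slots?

10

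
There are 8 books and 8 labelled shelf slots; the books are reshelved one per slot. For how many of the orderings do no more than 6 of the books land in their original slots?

40319

Sum C(8,i)·!(8-i) for i = 0..6:
  i=0: C(8,0)·!8 = 1·14833 = 14833
  i=1: C(8,1)·!7 = 8·1854 = 14832
  i=2: C(8,2)·!6 = 28·265 = 7420
  i=3: C(8,3)·!5 = 56·44 = 2464
  i=4: C(8,4)·!4 = 70·9 = 630
  i=5: C(8,5)·!3 = 56·2 = 112
  i=6: C(8,6)·!2 = 28·1 = 28
Total = 40319.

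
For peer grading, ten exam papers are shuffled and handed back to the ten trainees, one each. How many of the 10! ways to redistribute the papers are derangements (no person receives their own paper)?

!10 = 10! · Σ_{k=0}^{10} (-1)^k/k!
= 10! - 10!/1! + 10!/2! - 10!/3! + 10!/4! - 10!/5! + 10!/6! - 10!/7! + 10!/8! - 10!/9! + 10!/10!
= 3628800 - 3628800 + 1814400 - 604800 + 151200 - 30240 + 5040 - 720 + 90 - 10 + 1
= 1334961

1334961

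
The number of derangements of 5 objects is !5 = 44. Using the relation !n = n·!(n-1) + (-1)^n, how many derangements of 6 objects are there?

!6 = 6·44 + 1 = 265.

265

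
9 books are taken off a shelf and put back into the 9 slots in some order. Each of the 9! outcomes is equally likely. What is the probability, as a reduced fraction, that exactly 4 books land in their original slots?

11/720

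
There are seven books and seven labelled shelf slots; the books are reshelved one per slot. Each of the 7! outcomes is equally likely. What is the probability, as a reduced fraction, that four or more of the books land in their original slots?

23/1260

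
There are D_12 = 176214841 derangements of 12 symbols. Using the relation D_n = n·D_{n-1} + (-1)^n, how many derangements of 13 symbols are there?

2290792932

D_13 = 13·176214841 - 1 = 2290792932.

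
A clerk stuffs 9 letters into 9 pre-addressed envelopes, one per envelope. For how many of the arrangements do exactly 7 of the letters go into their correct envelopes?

36

Pick the 7 fixed positions: C(9,7) = 36 ways.
The other 2 form a derangement: !2 = 1.
Total: 36 × 1 = 36.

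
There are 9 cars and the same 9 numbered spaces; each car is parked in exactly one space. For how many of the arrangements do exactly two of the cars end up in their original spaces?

Choose which 2 of the 9 are fixed: C(9,2) = 36.
The other 7 form a derangement: !7 = 1854.
Total: 36 × 1854 = 66744.

66744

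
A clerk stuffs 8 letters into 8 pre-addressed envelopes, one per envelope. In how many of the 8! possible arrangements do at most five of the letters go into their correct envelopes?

Sum C(8,i)·!(8-i) for i = 0..5:
  i=0: C(8,0)·!8 = 1·14833 = 14833
  i=1: C(8,1)·!7 = 8·1854 = 14832
  i=2: C(8,2)·!6 = 28·265 = 7420
  i=3: C(8,3)·!5 = 56·44 = 2464
  i=4: C(8,4)·!4 = 70·9 = 630
  i=5: C(8,5)·!3 = 56·2 = 112
Total = 40291.

40291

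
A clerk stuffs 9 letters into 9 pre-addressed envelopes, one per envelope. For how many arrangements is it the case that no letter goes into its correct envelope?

Recurrence: !9 = 8·(!8 + !7).
!9 = 8·(14833 + 1854) = 8·16687 = 133496

133496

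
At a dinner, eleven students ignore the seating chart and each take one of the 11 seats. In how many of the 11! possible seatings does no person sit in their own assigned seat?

14684570

The subfactorial !11 = [11!/e] (nearest integer).
11! = 39916800, and 39916800/e ≈ 14684570.08, so !11 = 14684570.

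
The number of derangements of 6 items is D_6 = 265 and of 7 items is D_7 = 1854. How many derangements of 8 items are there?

14833

D_8 = (8-1)·(D_7 + D_6) = 7·(1854 + 265) = 7·2119 = 14833.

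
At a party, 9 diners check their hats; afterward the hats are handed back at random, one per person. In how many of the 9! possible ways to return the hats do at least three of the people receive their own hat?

29143

Sum C(9,i)·!(9-i) for i = 3..9:
  i=3: C(9,3)·!6 = 84·265 = 22260
  i=4: C(9,4)·!5 = 126·44 = 5544
  i=5: C(9,5)·!4 = 126·9 = 1134
  i=6: C(9,6)·!3 = 84·2 = 168
  i=7: C(9,7)·!2 = 36·1 = 36
  i=8: C(9,8)·!1 = 9·0 = 0
  i=9: C(9,9)·!0 = 1·1 = 1
Total = 29143.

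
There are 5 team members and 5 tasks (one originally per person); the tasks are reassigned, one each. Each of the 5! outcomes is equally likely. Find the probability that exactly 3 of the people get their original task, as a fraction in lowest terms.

Favorable outcomes: C(5,3)·!2 = 10·1 = 10.
Total outcomes: 5! = 120.
Probability = 10/120 = 1/12.

1/12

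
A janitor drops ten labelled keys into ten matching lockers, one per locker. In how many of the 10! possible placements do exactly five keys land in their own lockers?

Pick the 5 fixed positions: C(10,5) = 252 ways.
The other 5 form a derangement: !5 = 44.
Total: 252 × 44 = 11088.

11088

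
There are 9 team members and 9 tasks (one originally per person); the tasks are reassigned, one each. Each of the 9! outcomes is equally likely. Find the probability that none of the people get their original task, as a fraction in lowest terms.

Favorable outcomes: !9 = 133496.
Total outcomes: 9! = 362880.
Probability = 133496/362880 = 16687/45360.

16687/45360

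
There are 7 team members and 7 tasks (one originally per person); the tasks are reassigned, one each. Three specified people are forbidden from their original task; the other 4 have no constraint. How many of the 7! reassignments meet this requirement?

Let A_j be the event that the j-th constrained one is fixed. By inclusion-exclusion over the 3 events:
Σ_{j=0}^{3} (-1)^j C(3,j)(7-j)!
= C(3,0)·7! - C(3,1)·6! + C(3,2)·5! - C(3,3)·4!
= 5040 - 2160 + 360 - 24
= 3216

3216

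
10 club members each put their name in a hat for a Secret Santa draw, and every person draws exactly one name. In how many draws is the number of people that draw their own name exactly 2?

Pick the 2 fixed positions: C(10,2) = 45 ways.
The remaining 8 must be deranged: !8 = 14833.
Total: 45 × 14833 = 667485.

667485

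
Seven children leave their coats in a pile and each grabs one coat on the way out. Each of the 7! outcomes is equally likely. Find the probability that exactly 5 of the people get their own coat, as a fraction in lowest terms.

Favorable outcomes: C(7,5)·!2 = 21·1 = 21.
Total outcomes: 7! = 5040.
Probability = 21/5040 = 1/240.

1/240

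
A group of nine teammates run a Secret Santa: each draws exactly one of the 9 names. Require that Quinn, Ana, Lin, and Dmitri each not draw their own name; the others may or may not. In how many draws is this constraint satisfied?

Inclusion-exclusion on the 4 forbidden self-matches:
Σ_{j=0}^{4} (-1)^j C(4,j)(9-j)!
= C(4,0)·9! - C(4,1)·8! + C(4,2)·7! - C(4,3)·6! + C(4,4)·5!
= 362880 - 161280 + 30240 - 2880 + 120
= 229080

229080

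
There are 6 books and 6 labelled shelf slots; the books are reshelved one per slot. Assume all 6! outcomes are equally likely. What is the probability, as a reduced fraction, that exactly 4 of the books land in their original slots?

1/48

Favorable outcomes: C(6,4)·!2 = 15·1 = 15.
Total outcomes: 6! = 720.
Probability = 15/720 = 1/48.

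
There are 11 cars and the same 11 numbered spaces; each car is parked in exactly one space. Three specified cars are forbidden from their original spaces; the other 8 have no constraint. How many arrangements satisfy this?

30078720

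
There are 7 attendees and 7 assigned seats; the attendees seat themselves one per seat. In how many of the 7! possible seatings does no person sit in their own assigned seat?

Recurrence: !7 = 6·(!6 + !5).
!7 = 6·(265 + 44) = 6·309 = 1854

1854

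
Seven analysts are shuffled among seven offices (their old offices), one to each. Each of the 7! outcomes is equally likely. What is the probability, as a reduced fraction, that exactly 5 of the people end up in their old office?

1/240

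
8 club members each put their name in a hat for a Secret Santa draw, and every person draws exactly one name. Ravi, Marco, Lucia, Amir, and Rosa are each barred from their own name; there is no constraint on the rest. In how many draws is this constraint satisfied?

Inclusion-exclusion on the 5 forbidden self-matches:
Σ_{j=0}^{5} (-1)^j C(5,j)(8-j)!
= C(5,0)·8! - C(5,1)·7! + C(5,2)·6! - C(5,3)·5! + C(5,4)·4! - C(5,5)·3!
= 40320 - 25200 + 7200 - 1200 + 120 - 6
= 21234

21234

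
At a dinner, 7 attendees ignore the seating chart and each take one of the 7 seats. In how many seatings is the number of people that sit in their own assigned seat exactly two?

Pick the 2 fixed positions: C(7,2) = 21 ways.
The other 5 form a derangement: !5 = 44.
Total: 21 × 44 = 924.

924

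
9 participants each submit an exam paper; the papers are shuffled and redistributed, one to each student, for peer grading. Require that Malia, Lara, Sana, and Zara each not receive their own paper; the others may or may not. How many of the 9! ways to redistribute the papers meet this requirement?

Inclusion-exclusion on the 4 forbidden self-matches:
Σ_{j=0}^{4} (-1)^j C(4,j)(9-j)!
= C(4,0)·9! - C(4,1)·8! + C(4,2)·7! - C(4,3)·6! + C(4,4)·5!
= 362880 - 161280 + 30240 - 2880 + 120
= 229080

229080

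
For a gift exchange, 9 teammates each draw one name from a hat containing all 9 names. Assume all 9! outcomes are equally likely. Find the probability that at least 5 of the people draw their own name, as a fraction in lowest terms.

1339/362880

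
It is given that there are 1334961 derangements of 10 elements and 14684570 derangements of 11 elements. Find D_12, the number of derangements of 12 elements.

176214841

D_12 = (12-1)·(D_11 + D_10) = 11·(14684570 + 1334961) = 11·16019531 = 176214841.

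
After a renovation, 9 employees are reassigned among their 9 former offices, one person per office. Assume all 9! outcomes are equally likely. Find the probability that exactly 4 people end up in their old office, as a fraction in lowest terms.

11/720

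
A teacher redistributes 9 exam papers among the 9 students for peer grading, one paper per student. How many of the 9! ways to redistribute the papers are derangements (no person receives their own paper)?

Recurrence: !9 = 9·!8 + (-1)^9.
!9 = 9·14833 - 1 = 133496

133496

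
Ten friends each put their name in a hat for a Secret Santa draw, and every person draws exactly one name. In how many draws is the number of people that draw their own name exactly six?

1890

Pick the 6 fixed positions: C(10,6) = 210 ways.
The other 4 form a derangement: !4 = 9.
Total: 210 × 9 = 1890.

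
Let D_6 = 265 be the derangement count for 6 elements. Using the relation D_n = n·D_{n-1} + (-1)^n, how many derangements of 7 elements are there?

D_7 = 7·265 - 1 = 1854.

1854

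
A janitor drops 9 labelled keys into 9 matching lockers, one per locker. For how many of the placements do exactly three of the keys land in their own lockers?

Pick the 3 fixed positions: C(9,3) = 84 ways.
The other 6 form a derangement: !6 = 265.
Total: 84 × 265 = 22260.

22260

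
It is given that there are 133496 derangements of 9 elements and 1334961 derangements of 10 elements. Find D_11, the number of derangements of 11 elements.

14684570

D_11 = (11-1)·(D_10 + D_9) = 10·(1334961 + 133496) = 10·1468457 = 14684570.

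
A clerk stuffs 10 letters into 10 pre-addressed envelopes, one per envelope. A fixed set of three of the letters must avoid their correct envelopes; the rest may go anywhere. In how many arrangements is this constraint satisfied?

2656080

Let A_j be the event that the j-th constrained one is fixed. By inclusion-exclusion over the 3 events:
Σ_{j=0}^{3} (-1)^j C(3,j)(10-j)!
= C(3,0)·10! - C(3,1)·9! + C(3,2)·8! - C(3,3)·7!
= 3628800 - 1088640 + 120960 - 5040
= 2656080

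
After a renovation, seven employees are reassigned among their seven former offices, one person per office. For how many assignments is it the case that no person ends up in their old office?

The subfactorial !7 = [7!/e] (nearest integer).
7! = 5040, and 5040/e ≈ 1854.11, so !7 = 1854.

1854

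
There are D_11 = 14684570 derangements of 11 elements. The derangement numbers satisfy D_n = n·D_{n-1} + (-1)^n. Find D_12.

176214841

D_12 = 12·14684570 + 1 = 176214841.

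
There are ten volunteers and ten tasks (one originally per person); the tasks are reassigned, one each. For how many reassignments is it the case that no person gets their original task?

1334961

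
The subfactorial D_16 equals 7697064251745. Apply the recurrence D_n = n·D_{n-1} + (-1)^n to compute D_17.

130850092279664

D_17 = 17·7697064251745 - 1 = 130850092279664.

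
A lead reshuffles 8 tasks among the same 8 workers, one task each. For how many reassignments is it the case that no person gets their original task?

14833

Use !n = (n-1)(!(n-1) + !(n-2)).
!8 = 7·(1854 + 265) = 7·2119 = 14833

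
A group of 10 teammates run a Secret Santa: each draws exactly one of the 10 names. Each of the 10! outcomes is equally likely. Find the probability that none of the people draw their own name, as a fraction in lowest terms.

16481/44800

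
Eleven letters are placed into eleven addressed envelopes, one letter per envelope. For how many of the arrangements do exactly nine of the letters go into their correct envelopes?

55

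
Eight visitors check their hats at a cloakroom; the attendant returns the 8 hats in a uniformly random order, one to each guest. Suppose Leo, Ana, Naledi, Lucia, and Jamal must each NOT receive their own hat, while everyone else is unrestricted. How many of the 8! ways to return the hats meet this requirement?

21234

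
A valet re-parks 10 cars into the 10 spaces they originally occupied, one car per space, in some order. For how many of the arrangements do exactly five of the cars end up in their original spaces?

11088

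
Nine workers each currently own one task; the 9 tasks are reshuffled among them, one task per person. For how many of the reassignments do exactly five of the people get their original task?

1134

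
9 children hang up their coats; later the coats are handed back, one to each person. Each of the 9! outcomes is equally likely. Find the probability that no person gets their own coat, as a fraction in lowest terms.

Favorable outcomes: !9 = 133496.
Total outcomes: 9! = 362880.
Probability = 133496/362880 = 16687/45360.

16687/45360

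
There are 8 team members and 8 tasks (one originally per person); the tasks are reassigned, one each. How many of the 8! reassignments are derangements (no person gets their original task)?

14833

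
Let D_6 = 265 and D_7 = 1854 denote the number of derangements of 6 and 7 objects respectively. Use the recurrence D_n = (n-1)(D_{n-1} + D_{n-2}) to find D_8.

14833

D_8 = (8-1)·(D_7 + D_6) = 7·(1854 + 265) = 7·2119 = 14833.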